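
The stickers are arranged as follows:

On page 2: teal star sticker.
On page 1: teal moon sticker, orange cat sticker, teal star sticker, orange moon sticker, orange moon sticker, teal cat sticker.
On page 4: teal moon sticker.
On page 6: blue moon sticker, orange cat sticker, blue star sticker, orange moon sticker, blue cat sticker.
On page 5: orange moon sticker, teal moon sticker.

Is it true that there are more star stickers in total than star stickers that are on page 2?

True

|star stickers| = 3.
|star stickers on page 2| = 1.
The claim requires 3 > 1, which holds.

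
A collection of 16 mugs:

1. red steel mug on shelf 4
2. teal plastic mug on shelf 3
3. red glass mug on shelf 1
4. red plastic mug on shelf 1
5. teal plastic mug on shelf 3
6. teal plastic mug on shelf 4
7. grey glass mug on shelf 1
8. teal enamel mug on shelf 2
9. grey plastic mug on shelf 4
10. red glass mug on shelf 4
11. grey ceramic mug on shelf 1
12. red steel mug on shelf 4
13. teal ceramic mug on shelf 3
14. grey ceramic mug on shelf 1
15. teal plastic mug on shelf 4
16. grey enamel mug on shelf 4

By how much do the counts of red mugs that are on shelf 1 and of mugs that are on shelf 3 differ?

1

red mugs on shelf 1: 2. mugs on shelf 3: 3.
|2 − 3| = 3 − 2 = 1.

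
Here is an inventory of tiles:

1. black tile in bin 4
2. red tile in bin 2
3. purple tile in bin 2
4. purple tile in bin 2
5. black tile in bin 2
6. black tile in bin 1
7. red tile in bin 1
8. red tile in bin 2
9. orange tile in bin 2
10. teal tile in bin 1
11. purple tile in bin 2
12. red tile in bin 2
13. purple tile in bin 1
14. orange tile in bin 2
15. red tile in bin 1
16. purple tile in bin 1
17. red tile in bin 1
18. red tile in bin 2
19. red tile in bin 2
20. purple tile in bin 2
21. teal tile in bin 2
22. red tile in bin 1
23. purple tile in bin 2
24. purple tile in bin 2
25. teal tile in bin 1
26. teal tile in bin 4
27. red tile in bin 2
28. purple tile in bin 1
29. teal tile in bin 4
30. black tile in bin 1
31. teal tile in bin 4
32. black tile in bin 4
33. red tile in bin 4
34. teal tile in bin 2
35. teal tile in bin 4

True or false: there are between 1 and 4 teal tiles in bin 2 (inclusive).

There are 2 teal tiles in bin 2.
The claim requires 1 ≤ 2 ≤ 4, which holds.

True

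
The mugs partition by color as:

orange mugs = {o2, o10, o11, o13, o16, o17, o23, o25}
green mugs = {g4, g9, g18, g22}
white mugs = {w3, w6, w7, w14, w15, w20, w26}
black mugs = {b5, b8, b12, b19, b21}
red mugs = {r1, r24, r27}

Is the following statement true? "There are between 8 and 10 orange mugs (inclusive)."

True

|orange mugs| = 8.
The claim requires 8 ≤ 8 ≤ 10, which holds.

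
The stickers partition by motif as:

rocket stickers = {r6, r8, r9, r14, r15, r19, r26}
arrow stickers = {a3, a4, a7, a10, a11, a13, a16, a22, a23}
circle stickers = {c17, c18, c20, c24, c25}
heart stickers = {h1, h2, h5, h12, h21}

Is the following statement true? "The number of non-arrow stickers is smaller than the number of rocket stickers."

|non-arrow stickers| = 17.
|rocket stickers| = 7.
The claim requires 17 < 7, which does not hold.

False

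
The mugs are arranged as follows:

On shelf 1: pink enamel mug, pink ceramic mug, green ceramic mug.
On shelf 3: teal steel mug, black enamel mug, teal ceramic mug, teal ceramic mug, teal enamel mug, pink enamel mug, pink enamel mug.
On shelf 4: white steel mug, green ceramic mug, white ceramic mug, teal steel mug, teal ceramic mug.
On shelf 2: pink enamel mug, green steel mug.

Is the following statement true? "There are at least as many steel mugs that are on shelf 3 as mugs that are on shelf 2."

There is 1 steel mug on shelf 3.
There are 2 mugs on shelf 2.
The claim requires 1 ≥ 2, which does not hold.

False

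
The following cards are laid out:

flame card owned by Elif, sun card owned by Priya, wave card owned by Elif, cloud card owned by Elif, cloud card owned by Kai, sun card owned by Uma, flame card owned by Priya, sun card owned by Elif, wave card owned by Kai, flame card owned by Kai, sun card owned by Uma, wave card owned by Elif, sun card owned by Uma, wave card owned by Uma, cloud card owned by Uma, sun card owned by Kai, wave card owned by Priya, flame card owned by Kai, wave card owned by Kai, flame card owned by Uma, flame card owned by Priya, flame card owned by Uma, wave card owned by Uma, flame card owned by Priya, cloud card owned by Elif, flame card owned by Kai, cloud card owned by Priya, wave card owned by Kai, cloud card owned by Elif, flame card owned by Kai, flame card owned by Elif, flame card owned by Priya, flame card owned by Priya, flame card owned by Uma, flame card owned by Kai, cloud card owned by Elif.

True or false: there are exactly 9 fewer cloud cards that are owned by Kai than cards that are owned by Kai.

True

|cloud cards owned by Kai| = 1.
|cards owned by Kai| = 10.
The claim requires 10 − 1 (= 9) to equal 9, which holds.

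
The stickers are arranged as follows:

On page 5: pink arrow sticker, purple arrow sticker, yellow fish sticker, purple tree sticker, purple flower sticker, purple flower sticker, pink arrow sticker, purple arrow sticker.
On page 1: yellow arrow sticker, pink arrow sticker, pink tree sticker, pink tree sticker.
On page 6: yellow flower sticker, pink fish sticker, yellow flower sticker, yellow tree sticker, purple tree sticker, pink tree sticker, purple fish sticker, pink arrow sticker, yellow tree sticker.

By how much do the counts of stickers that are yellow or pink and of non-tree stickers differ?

0

stickers that are yellow or pink: 14. non-tree stickers: 14.
|14 − 14| = 14 − 14 = 0.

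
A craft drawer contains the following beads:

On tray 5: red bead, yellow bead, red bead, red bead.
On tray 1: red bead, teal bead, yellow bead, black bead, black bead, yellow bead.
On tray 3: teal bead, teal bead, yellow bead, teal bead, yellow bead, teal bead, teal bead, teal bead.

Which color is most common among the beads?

teal

Counts by color: teal 7, yellow 5, red 4, black 2.
The maximum is 7, held uniquely by teal.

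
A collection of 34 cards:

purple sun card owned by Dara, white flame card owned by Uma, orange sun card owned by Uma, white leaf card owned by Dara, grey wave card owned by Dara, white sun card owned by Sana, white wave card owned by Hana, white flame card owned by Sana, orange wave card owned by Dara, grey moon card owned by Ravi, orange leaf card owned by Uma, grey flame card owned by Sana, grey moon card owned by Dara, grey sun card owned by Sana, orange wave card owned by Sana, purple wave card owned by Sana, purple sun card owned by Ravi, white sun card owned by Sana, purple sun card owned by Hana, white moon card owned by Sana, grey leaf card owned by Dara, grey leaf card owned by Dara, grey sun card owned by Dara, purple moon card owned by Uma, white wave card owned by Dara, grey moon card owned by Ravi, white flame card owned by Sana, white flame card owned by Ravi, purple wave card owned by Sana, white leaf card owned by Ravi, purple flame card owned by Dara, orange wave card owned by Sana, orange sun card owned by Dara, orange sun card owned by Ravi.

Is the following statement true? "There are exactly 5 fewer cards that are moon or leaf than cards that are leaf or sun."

cards that are moon or leaf: 10.
cards that are leaf or sun: 15.
The claim requires 15 − 10 (= 5) to equal 5, which holds.

True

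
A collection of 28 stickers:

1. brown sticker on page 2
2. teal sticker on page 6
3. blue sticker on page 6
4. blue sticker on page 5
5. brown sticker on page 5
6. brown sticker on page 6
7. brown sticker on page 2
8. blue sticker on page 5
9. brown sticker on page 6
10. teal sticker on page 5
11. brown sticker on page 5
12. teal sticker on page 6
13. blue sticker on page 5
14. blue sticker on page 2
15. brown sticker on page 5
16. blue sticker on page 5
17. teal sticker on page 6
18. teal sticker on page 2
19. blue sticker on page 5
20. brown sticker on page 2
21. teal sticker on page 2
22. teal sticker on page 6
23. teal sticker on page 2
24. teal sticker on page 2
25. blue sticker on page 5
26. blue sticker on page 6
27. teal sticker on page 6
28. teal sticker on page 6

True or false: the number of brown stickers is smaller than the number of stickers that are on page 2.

False

|brown stickers| = 8.
|stickers on page 2| = 8.
The claim requires 8 < 8, which does not hold.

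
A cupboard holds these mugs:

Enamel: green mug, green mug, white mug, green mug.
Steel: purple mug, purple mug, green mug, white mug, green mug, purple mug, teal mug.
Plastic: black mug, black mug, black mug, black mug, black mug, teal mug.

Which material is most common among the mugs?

Counts by material: steel 7, plastic 6, enamel 4.
The maximum is 7, held uniquely by steel.

steel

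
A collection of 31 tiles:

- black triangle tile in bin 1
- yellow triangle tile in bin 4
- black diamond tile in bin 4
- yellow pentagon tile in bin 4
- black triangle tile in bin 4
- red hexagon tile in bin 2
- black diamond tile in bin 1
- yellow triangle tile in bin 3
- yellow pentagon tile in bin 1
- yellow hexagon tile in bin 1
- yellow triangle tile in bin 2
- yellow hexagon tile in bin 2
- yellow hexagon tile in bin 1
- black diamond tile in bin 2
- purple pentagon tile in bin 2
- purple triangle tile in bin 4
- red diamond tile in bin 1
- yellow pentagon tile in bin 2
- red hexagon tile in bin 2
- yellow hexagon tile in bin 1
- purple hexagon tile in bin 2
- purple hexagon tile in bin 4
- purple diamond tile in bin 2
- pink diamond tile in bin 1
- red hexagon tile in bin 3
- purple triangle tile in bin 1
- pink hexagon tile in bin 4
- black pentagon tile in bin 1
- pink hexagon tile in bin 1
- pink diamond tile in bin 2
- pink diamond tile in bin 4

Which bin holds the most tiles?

Counts by bin: bin 1→11, bin 2→10, bin 4→8, bin 3→2.
The maximum is 11, held uniquely by bin 1.

bin 1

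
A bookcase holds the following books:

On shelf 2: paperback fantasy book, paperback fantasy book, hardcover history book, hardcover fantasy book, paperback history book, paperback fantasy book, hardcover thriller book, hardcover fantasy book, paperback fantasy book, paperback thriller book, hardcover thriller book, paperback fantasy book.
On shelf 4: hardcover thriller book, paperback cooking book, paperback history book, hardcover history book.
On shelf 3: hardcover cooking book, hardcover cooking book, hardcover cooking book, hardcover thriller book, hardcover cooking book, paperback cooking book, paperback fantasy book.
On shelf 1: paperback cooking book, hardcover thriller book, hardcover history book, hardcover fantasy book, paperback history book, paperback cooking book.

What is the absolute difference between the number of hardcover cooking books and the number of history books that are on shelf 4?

hardcover cooking books: 4. history books on shelf 4: 2.
|4 − 2| = 4 − 2 = 2.

2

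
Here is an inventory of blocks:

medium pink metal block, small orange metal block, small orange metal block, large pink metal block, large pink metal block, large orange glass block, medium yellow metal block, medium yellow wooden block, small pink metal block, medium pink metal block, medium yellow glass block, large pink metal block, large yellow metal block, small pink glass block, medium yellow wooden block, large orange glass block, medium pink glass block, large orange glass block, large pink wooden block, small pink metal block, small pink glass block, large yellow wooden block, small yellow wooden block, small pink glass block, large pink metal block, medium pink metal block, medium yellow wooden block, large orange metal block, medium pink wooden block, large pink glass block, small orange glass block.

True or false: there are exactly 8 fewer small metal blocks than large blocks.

There are 4 small metal blocks.
There are 12 large blocks.
The claim requires 12 − 4 (= 8) to equal 8, which holds.

True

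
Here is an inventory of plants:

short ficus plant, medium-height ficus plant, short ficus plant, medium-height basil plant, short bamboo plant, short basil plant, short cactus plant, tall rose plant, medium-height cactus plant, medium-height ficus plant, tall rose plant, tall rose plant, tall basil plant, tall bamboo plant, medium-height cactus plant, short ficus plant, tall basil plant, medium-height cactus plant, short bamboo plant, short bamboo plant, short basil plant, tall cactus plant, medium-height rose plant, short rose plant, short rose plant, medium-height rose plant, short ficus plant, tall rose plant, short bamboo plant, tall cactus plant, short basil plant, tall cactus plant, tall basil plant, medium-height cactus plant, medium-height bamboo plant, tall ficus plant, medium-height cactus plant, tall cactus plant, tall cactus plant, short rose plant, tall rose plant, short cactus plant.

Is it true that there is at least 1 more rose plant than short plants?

False

rose plants: 10.
short plants: 16.
The claim requires 10 − 16 = -6 ≥ 1, which does not hold.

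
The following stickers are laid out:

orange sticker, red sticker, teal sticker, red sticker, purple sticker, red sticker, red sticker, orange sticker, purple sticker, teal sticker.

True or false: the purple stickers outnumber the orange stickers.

|purple stickers| = 2.
|orange stickers| = 2.
The claim requires 2 > 2, which does not hold.

False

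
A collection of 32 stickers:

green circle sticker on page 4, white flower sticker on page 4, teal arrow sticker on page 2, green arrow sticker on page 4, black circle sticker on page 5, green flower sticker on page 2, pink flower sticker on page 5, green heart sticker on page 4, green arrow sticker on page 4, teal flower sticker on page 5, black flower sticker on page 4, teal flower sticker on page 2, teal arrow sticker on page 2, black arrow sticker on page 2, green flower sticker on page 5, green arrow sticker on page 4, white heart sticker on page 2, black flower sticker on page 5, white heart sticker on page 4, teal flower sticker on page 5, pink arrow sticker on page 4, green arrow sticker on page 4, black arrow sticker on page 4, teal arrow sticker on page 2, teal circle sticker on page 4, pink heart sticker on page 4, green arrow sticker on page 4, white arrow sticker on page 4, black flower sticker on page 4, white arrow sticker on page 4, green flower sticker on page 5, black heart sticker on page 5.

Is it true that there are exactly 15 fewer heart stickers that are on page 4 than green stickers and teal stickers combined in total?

heart stickers on page 4: 3.
green stickers: 10; teal stickers: 7; combined: 10 + 7 = 17.
The claim requires 17 − 3 (= 14) to equal 15, which does not hold.

False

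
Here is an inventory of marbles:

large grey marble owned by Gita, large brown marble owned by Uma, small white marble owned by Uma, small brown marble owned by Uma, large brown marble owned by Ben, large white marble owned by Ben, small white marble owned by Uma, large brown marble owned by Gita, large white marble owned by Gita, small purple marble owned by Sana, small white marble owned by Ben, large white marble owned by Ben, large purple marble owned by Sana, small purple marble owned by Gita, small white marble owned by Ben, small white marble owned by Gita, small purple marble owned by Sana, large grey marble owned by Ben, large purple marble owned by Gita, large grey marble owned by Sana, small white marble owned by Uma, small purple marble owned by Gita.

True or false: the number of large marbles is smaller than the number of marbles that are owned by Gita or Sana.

False

There are 11 large marbles.
Count of marbles owned by Gita or Sana: 11.
The claim requires 11 < 11, which does not hold.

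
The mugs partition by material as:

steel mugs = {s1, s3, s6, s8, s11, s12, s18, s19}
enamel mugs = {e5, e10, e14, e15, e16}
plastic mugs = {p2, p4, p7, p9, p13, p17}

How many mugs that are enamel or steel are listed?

13

enamel: 5; steel: 8; together 5 + 8 = 13.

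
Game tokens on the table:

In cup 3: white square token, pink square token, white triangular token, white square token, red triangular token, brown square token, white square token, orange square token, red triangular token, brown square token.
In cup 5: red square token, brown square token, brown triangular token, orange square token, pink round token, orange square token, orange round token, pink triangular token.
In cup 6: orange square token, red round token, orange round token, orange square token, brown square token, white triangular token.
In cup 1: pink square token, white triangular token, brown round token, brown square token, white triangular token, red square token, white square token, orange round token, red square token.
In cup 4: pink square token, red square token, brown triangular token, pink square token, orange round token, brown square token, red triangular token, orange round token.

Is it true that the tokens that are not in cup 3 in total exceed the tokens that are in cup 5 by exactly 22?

tokens that are not in cup 3: 31.
tokens in cup 5: 8.
The claim requires 31 − 8 (= 23) to equal 22, which does not hold.

False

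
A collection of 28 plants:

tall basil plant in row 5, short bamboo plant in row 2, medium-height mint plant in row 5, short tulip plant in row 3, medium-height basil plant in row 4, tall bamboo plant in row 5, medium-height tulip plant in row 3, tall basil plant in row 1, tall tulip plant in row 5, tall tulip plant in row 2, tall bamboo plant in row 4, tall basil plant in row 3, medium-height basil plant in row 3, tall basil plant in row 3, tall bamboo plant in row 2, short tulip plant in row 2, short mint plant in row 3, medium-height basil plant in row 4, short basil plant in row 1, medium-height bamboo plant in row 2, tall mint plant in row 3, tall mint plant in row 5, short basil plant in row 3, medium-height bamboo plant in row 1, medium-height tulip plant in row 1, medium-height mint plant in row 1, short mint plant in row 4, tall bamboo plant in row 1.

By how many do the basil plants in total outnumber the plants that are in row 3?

1

basil plants: 9.
plants in row 3: 8.
9 − 8 = 1.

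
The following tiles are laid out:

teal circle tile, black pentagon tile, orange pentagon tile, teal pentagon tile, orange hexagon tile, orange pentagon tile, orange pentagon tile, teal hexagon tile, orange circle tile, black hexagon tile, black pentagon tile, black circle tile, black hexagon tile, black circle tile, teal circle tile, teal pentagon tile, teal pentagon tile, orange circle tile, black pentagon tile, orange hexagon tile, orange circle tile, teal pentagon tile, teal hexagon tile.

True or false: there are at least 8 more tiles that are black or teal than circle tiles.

True

|tiles that are black or teal| = 15.
|circle tiles| = 7.
The claim requires 15 − 7 = 8 ≥ 8, which holds.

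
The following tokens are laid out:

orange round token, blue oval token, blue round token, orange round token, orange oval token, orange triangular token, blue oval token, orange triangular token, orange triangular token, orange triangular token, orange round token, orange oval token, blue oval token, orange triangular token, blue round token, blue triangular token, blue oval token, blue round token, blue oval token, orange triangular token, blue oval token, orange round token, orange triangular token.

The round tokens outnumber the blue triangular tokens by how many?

6

round tokens: 7.
blue triangular tokens: 1.
7 − 1 = 6.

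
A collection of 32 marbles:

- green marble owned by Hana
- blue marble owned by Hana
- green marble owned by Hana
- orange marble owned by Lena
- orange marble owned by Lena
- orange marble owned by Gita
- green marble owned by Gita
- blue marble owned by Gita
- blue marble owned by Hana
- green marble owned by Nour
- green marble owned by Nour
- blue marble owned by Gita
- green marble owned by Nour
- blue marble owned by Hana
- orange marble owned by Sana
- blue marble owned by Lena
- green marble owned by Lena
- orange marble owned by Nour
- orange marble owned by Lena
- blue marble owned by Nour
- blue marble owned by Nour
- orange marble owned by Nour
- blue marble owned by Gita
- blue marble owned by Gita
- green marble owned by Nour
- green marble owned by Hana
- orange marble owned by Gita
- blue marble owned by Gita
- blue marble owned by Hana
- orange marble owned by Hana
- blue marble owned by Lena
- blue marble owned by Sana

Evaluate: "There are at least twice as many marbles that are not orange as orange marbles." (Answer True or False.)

True

There are 23 marbles that are not orange.
There are 9 orange marbles.
The claim requires 23 ≥ 2 × 9 = 18, which holds.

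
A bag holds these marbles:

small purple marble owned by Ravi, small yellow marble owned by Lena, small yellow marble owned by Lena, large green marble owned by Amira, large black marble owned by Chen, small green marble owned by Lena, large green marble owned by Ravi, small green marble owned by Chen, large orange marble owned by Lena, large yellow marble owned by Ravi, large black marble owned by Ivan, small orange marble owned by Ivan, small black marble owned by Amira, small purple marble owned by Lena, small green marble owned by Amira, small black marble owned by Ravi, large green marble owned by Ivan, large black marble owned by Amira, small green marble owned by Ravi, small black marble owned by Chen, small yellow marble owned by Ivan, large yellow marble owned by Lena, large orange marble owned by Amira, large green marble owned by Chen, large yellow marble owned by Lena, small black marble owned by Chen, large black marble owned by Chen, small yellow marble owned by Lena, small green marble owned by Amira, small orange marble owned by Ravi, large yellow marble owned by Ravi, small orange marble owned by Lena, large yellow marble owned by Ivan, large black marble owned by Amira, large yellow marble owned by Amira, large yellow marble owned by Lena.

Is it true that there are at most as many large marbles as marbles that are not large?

large marbles: 18.
marbles that are not large: 18.
The claim requires 18 ≤ 18, which holds.

True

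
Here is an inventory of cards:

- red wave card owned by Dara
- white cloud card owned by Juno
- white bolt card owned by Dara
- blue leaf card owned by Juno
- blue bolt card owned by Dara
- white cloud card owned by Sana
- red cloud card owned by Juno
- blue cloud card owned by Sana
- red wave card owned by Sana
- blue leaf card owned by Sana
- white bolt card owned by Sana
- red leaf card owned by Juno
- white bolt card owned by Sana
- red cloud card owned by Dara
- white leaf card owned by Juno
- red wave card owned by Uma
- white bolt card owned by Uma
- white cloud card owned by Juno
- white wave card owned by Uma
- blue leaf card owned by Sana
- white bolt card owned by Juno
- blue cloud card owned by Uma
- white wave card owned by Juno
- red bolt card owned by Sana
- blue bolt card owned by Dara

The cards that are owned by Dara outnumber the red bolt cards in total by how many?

4

cards owned by Dara: 5.
red bolt cards: 1.
5 − 1 = 4.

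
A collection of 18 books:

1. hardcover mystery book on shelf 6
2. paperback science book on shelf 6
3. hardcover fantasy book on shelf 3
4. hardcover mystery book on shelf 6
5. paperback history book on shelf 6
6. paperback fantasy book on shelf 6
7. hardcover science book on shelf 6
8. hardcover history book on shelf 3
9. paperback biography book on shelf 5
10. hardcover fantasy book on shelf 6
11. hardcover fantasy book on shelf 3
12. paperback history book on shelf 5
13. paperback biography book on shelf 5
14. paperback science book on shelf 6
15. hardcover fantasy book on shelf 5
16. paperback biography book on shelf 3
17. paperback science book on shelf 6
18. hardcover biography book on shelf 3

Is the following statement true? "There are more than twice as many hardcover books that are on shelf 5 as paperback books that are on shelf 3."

False

hardcover books on shelf 5: 1.
paperback books on shelf 3: 1.
The claim requires 1 > 2 × 1 = 2, which does not hold.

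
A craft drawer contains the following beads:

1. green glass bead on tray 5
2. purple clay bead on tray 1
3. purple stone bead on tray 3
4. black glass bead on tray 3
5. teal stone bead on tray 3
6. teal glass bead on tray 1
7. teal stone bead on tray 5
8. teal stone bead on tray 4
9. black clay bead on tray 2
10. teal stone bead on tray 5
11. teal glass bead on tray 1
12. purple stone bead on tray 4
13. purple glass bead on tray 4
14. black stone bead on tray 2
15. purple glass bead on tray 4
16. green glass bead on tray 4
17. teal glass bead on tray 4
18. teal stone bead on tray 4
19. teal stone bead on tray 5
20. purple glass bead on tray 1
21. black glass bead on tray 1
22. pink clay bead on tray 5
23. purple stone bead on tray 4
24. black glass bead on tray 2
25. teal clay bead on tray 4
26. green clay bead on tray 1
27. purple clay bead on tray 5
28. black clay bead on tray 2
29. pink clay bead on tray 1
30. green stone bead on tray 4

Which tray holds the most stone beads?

Counts by tray (restricted to stone beads): tray 4→5, tray 5→3, tray 3→2, tray 2→1, tray 1→0.
The maximum is 5, held uniquely by tray 4.

tray 4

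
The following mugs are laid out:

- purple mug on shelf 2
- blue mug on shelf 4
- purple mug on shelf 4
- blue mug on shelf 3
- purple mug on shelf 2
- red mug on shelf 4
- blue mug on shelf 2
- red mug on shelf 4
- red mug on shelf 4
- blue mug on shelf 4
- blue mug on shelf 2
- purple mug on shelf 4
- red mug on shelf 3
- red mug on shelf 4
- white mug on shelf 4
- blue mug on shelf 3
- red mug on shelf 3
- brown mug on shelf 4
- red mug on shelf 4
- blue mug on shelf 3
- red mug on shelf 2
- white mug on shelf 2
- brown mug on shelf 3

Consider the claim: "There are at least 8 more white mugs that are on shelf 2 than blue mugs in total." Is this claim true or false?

False

|white mugs on shelf 2| = 1.
|blue mugs| = 7.
The claim requires 1 − 7 = -6 ≥ 8, which does not hold.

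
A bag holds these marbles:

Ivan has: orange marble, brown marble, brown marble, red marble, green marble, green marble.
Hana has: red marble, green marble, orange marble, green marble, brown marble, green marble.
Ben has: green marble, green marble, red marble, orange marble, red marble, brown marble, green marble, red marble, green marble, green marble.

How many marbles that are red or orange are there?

orange: 3; red: 5; together 3 + 5 = 8.

8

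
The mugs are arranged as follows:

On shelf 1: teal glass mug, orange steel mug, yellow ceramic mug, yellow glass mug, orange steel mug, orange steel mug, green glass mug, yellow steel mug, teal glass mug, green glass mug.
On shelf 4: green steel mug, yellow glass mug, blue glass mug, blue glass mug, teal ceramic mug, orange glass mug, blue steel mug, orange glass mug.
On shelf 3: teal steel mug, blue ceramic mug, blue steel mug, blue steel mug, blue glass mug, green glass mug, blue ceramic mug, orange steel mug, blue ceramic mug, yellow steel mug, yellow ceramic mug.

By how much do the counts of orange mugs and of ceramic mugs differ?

orange mugs: 6. ceramic mugs: 6.
|6 − 6| = 6 − 6 = 0.

0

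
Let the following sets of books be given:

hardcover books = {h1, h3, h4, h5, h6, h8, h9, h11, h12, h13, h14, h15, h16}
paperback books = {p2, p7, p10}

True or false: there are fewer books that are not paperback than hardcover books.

books that are not paperback: 13.
hardcover books: 13.
The claim requires 13 < 13, which does not hold.

False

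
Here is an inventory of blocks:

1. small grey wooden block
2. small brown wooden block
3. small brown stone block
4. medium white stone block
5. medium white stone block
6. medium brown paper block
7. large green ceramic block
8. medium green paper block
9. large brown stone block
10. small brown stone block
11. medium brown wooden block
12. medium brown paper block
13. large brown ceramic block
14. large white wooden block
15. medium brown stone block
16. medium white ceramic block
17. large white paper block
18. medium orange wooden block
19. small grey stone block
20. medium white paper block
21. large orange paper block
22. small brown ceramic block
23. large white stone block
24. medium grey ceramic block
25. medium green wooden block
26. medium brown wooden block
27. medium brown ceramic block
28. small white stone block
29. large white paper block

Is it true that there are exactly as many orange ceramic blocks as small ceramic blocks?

orange ceramic blocks: 0.
small ceramic blocks: 1.
The claim requires 0 = 1, which does not hold.

False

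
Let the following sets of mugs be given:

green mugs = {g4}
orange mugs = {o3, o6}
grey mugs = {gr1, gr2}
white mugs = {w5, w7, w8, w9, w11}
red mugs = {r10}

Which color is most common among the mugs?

Counts by color: white 5, grey 2, orange 2, green 1, red 1.
The maximum is 5, held uniquely by white.

white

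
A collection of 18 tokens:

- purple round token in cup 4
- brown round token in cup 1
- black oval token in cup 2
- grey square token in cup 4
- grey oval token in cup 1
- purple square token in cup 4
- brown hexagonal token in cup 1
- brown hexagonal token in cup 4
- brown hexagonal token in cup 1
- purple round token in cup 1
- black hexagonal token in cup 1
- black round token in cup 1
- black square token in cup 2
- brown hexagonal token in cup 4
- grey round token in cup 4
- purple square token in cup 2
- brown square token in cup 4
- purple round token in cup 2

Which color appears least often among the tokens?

Counts by color: brown 6, purple 5, black 4, grey 3.
The minimum is 3, held uniquely by grey.

grey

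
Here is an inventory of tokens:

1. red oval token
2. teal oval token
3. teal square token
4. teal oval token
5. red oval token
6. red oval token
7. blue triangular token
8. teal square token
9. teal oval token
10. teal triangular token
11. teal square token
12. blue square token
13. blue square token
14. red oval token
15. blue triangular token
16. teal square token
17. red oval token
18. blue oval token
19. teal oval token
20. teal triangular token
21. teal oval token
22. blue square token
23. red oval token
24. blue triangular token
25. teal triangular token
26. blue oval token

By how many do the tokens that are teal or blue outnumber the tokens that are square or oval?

tokens that are teal or blue: 20.
tokens that are square or oval: 20.
20 − 20 = 0.

0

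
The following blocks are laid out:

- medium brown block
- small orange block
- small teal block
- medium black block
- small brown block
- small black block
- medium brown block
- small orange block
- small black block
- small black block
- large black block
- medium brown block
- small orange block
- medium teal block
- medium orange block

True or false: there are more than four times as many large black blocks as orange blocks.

|large black blocks| = 1.
|orange blocks| = 4.
The claim requires 1 > 4 × 4 = 16, which does not hold.

False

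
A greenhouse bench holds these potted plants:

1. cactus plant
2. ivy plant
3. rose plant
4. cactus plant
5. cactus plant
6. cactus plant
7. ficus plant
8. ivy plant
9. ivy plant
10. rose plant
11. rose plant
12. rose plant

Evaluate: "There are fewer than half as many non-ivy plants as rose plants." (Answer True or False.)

False

non-ivy plants: 9.
rose plants: 4.
The claim requires 2 × 9 = 18 < 4, which does not hold.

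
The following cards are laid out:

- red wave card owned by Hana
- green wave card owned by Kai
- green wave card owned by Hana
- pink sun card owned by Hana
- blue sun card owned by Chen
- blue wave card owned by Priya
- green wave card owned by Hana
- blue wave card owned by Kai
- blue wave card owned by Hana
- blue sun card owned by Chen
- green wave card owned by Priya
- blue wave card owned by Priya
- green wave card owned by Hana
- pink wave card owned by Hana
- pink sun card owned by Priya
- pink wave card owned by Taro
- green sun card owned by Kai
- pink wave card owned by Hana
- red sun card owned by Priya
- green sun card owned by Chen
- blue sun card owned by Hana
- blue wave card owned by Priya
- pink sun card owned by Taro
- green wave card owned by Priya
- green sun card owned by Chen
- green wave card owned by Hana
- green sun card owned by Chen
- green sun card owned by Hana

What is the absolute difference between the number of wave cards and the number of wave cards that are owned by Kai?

14

wave cards: 16. wave cards owned by Kai: 2.
|16 − 2| = 16 − 2 = 14.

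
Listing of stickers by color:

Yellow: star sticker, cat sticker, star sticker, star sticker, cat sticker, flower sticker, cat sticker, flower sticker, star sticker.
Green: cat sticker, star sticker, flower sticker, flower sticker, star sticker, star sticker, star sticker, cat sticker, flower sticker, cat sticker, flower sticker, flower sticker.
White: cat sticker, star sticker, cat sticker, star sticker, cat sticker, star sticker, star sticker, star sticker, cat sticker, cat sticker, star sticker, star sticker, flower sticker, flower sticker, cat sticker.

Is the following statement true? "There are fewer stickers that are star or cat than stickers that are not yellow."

False

stickers that are star or cat: 27.
stickers that are not yellow: 27.
The claim requires 27 < 27, which does not hold.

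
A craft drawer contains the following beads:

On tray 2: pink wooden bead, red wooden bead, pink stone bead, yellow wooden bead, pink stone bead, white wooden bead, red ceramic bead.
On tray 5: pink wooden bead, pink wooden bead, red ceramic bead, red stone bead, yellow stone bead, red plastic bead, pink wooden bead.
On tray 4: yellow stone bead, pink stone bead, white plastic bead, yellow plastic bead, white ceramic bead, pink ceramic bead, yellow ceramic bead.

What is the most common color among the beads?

Counts by color: pink 8, red 5, yellow 5, white 3.
The maximum is 8, held uniquely by pink.

pink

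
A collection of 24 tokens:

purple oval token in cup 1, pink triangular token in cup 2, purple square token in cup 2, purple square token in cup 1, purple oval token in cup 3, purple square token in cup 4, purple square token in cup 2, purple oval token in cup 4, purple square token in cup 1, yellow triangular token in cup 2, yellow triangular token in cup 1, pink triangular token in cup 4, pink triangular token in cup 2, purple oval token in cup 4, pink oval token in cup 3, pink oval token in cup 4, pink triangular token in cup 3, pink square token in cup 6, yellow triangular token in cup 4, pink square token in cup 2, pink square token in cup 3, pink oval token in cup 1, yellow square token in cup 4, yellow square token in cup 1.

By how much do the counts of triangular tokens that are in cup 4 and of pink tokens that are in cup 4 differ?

0

triangular tokens in cup 4: 2. pink tokens in cup 4: 2.
|2 − 2| = 2 − 2 = 0.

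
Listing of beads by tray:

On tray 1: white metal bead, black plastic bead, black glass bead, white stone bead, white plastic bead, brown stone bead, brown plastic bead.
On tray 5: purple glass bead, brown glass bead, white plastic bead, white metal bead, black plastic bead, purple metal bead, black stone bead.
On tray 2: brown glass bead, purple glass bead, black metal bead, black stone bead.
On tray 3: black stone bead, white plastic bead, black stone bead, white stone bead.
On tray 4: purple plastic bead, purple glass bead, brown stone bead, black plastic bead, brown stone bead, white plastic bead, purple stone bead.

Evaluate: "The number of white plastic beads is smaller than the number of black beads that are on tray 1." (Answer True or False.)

False

white plastic beads: 4.
black beads on tray 1: 2.
The claim requires 4 < 2, which does not hold.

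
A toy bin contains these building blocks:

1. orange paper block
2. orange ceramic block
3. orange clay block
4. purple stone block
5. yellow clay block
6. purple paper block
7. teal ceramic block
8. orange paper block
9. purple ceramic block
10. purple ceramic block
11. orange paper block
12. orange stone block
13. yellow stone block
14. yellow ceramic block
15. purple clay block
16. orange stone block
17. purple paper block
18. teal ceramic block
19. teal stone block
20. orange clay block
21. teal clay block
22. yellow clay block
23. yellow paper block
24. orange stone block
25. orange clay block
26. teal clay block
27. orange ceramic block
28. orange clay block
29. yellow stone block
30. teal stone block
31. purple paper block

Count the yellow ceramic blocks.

1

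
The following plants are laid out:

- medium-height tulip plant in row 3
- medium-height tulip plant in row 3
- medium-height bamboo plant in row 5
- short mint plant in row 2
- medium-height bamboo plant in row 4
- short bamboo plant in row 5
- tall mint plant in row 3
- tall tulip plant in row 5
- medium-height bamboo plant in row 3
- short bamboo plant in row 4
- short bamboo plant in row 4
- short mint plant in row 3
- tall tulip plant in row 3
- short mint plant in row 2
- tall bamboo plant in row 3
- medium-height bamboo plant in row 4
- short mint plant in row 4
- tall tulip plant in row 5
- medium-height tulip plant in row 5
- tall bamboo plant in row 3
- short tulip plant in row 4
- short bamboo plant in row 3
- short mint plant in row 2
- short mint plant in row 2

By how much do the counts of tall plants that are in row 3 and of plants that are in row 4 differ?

tall plants in row 3: 4. plants in row 4: 6.
|4 − 6| = 6 − 4 = 2.

2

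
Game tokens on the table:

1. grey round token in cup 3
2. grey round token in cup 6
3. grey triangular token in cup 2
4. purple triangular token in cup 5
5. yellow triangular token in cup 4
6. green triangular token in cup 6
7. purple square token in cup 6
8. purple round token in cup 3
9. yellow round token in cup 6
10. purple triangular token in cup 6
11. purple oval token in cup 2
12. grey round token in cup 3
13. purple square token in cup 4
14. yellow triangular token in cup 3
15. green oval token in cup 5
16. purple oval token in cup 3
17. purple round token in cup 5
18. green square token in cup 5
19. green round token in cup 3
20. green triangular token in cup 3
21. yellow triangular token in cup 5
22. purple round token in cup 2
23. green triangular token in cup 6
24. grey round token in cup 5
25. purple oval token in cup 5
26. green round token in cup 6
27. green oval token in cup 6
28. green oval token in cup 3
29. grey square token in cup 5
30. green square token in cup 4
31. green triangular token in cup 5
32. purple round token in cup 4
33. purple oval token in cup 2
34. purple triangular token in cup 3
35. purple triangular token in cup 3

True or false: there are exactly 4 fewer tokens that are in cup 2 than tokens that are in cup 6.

True

tokens in cup 2: 4.
tokens in cup 6: 8.
The claim requires 8 − 4 (= 4) to equal 4, which holds.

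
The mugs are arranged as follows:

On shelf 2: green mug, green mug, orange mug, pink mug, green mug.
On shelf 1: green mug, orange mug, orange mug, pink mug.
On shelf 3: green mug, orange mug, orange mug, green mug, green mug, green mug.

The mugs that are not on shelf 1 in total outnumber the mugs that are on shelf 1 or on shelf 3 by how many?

mugs that are not on shelf 1: 11.
mugs on shelf 1 or on shelf 3: 10.
11 − 10 = 1.

1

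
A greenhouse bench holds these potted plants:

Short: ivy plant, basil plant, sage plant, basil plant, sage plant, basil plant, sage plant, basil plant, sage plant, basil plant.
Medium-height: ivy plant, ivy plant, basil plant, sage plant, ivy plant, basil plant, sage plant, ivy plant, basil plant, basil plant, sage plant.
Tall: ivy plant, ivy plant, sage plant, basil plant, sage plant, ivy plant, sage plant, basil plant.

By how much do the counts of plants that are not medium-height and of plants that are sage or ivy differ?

plants that are not medium-height: 18. plants that are sage or ivy: 18.
|18 − 18| = 18 − 18 = 0.

0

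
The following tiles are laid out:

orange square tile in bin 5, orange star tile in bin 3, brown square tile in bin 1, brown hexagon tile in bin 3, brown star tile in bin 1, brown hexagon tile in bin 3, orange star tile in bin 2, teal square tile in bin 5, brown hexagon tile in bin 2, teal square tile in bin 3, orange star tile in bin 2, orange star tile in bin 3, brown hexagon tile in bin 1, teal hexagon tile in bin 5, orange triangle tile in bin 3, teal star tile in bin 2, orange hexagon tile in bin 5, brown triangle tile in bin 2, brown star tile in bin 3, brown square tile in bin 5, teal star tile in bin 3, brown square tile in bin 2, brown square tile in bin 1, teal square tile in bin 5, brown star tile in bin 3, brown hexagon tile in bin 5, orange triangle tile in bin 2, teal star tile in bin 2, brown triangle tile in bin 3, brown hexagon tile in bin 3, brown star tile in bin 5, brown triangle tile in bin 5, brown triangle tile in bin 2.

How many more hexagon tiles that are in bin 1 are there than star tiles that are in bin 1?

hexagon tiles in bin 1: 1.
star tiles in bin 1: 1.
1 − 1 = 0.

0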